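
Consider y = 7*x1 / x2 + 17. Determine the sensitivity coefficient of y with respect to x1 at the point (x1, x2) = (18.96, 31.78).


y = 7*x1 / x2 + 17
dy/dx1 = 7/x2
Evaluate at x2 = 31.78: c1 = 7 / 31.78
c1 = 0.2203

0.2203


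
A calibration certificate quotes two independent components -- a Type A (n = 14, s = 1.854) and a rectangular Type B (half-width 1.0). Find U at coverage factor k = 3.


u_A = s / sqrt(n) = 1.854 / sqrt(14) = 0.49550234
u_B = half_width / sqrt(3) = 1.0 / sqrt(3) = 0.57735027
uc = sqrt(u_A^2 + u_B^2) = sqrt(0.49550234^2 + 0.57735027^2) = 0.7608258
U = k * uc = 3 * 0.7608258
U = 2.2825

2.2825


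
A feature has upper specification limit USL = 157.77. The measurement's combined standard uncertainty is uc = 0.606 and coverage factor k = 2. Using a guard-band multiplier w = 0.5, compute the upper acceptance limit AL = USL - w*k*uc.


U = k * uc = 2 * 0.606 = 1.212
guard band g = w * U = 0.5 * 1.212 = 0.606
AL = USL - g = 157.77 - 0.606
AL = 157.1640

157.1640


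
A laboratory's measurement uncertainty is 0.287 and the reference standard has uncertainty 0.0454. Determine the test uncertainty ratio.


TUR = u_lab / u_ref
= 0.287 / 0.0454
= 6.3216

6.3216


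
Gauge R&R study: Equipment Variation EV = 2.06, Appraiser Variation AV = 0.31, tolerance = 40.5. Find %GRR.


GRR = sqrt(EV^2 + AV^2) = sqrt(2.06^2 + 0.31^2) = 2.0831947
%GRR = GRR / tol * 100 = 2.0831947 / 40.5 * 100
%GRR = 5.1437

5.1437


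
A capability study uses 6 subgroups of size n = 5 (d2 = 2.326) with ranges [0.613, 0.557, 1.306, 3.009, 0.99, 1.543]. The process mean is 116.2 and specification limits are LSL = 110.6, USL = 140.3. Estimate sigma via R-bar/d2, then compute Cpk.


R_bar = (0.613 + 0.557 + 1.306 + 3.009 + 0.99 + 1.543) / 6 = 1.3363333
sigma = R_bar / d2 = 1.3363333 / 2.326 = 0.57451991
Cp = (USL - LSL)/(6*sigma) = (140.3 - 110.6)/(6*0.57451991) = 8.6159
Cpu = (140.3 - 116.2)/(3*0.57451991) = 13.9827
Cpl = (116.2 - 110.6)/(3*0.57451991) = 3.2491
Cpk = min(Cpu, Cpl) = 3.2491

3.2491


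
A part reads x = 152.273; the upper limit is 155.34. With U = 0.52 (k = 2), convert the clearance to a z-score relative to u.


u = U / k = 0.52 / 2 = 0.26
margin = |USL - x| = |155.34 - 152.273| = 3.067
z = margin / u = 3.067 / 0.26
z = 11.7962

11.7962


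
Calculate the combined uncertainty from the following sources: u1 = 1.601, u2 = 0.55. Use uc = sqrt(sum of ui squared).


uc = sqrt(1.601^2 + 0.55^2)
uc = sqrt(2.865701)
uc = 1.6928

1.6928


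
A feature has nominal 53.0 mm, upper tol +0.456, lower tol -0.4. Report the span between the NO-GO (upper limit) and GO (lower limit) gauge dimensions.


GO = nominal - lower_tol (smallest hole = maximum material condition)
GO = 53.0 - 0.4 = 52.6
NO-GO = nominal + upper_tol (largest hole = least material condition)
NO-GO = 53.0 + 0.456 = 53.456
spread = NO-GO - GO = 53.456 - 52.6 = 0.8560

0.8560


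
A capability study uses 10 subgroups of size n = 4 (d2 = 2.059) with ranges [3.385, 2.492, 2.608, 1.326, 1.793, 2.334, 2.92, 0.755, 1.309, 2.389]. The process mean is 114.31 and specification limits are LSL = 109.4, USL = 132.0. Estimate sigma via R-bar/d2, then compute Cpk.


R_bar = (3.385 + 2.492 + 2.608 + 1.326 + 1.793 + 2.334 + 2.92 + 0.755 + 1.309 + 2.389) / 10 = 2.1311
sigma = R_bar / d2 = 2.1311 / 2.059 = 1.035017
Cp = (USL - LSL)/(6*sigma) = (132.0 - 109.4)/(6*1.035017) = 3.6392
Cpu = (132.0 - 114.31)/(3*1.035017) = 5.6972
Cpl = (114.31 - 109.4)/(3*1.035017) = 1.5813
Cpk = min(Cpu, Cpl) = 1.5813

1.5813


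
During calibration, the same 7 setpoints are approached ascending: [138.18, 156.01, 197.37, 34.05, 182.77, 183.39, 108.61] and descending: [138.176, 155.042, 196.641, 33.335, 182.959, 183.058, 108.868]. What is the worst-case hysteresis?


|138.18 - 138.176| = 0.0040
|156.01 - 155.042| = 0.9680
|197.37 - 196.641| = 0.7290
|34.05 - 33.335| = 0.7150
|182.77 - 182.959| = 0.1890
|183.39 - 183.058| = 0.3320
|108.61 - 108.868| = 0.2580
hysteresis = max(diffs) = 0.9680

0.9680


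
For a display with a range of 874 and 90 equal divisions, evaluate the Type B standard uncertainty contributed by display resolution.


resolution = range / divisions
resolution = 874 / 90 = 9.7111111
u_res = resolution / (2*sqrt(3))
u_res = 9.7111111 / 3.4641016
u_res = 2.8034

2.8034


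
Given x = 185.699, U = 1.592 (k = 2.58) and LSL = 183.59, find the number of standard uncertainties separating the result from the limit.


u = U / k = 1.592 / 2.58 = 0.61705426
margin = |LSL - x| = |183.59 - 185.699| = 2.109
z = margin / u = 2.109 / 0.61705426
z = 3.4179

3.4179


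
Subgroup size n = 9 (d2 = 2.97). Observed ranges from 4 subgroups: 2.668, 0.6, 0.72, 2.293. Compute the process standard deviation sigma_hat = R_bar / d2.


R_bar = (2.668 + 0.6 + 0.72 + 2.293) / 4
R_bar = 6.281 / 4 = 1.57025
sigma_hat = R_bar / d2 = 1.57025 / 2.97 = 0.5287

0.5287


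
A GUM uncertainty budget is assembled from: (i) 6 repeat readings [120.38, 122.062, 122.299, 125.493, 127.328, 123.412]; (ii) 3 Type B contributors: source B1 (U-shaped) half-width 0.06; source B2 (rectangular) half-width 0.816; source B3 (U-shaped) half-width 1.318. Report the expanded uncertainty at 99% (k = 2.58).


mean = (120.38 + 122.062 + 122.299 + 125.493 + 127.328 + 123.412) / 6 = 123.4956667
s = sqrt(sum((x - mean)^2)/(n-1)) = 2.5249915
u_A = s / sqrt(n) = 2.5249915 / sqrt(6) = 1.0308235
u_B1 = 0.06 / sqrt(2) = 0.042426407
u_B2 = 0.816 / sqrt(3) = 0.47111782
u_B3 = 1.318 / sqrt(2) = 0.93196674
uc = sqrt(1.0308235^2 + 0.042426407^2 + 0.47111782^2 + 0.93196674^2) = 1.4679615
U = k * uc = 2.58 * 1.4679615
U = 3.7873

3.7873


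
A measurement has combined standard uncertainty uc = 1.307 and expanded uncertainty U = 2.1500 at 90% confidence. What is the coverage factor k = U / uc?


k = U / uc
k = 2.1500 / 1.307
k = 1.645

1.645


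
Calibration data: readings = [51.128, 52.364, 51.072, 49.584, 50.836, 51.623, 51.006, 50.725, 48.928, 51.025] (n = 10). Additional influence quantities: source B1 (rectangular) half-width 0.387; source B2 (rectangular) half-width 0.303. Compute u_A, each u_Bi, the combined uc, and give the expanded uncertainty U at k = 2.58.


mean = (51.128 + 52.364 + 51.072 + 49.584 + 50.836 + 51.623 + 51.006 + 50.725 + 48.928 + 51.025) / 10 = 50.8291
s = sqrt(sum((x - mean)^2)/(n-1)) = 0.9649149
u_A = s / sqrt(n) = 0.9649149 / sqrt(10) = 0.30513288
u_B1 = 0.387 / sqrt(3) = 0.22343455
u_B2 = 0.303 / sqrt(3) = 0.17493713
uc = sqrt(0.30513288^2 + 0.22343455^2 + 0.17493713^2) = 0.41669182
U = k * uc = 2.58 * 0.41669182
U = 1.0751

1.0751


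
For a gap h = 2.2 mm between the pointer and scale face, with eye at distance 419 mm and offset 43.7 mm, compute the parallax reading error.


error = h * offset / d
= 2.2 * 43.7 / 419
= 0.2295

0.2295


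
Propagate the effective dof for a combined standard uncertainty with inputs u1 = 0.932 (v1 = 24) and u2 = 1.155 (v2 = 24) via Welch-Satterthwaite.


uc = sqrt(u1^2 + u2^2) = sqrt(0.932^2 + 1.155^2) = 1.4841324
v_eff = uc^4 / (u1^4/v1 + u2^4/v2)
= 1.4841324^4 / (0.932^4/24 + 1.155^4/24)
= 4.8516625 / 0.10558876
v_eff = 45.9487

45.9487


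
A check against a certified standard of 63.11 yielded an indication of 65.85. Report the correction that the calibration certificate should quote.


Correction = standard - reading
= 63.11 - 65.85
= -2.7400

-2.7400


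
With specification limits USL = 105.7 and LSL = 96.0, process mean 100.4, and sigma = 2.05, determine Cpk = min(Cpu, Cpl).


Cpu = (USL - mean) / (3*sigma) = (105.7 - 100.4) / (3*2.05) = 0.8618
Cpl = (mean - LSL) / (3*sigma) = (100.4 - 96.0) / (3*2.05) = 0.7154
Cpk = min(Cpu, Cpl) = 0.7154

0.7154


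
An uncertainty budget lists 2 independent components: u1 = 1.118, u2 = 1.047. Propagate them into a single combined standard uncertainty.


uc = sqrt(1.118^2 + 1.047^2)
uc = sqrt(2.346133)
uc = 1.5317

1.5317


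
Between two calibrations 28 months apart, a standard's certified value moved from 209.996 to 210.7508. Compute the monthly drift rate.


rate = (v2 - v1) / months
= (210.7508 - 209.996) / 28
= 0.7548 / 28
= 0.0270

0.0270


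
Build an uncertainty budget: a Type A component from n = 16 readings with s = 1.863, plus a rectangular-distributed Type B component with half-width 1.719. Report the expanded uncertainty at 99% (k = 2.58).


u_A = s / sqrt(n) = 1.863 / sqrt(16) = 0.46575
u_B = half_width / sqrt(3) = 1.719 / sqrt(3) = 0.99246511
uc = sqrt(u_A^2 + u_B^2) = sqrt(0.46575^2 + 0.99246511^2) = 1.0963166
U = k * uc = 2.58 * 1.0963166
U = 2.8285

2.8285


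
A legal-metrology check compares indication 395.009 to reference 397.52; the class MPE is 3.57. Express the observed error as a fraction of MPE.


e = indication - reference = 395.009 - 397.52 = -2.5110
|e| = 2.5110
ratio = |e| / MPE = 2.5110 / 3.57
ratio = 0.7034

0.7034


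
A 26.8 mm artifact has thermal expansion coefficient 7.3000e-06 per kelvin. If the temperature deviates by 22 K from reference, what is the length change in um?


dL = L * alpha * dT
= 26.8 * 7.3000e-06 * 22
= 0.0043041 mm
dL_um = 0.0043041 * 1000 = 4.3041 um

4.3041


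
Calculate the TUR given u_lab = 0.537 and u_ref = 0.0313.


TUR = u_lab / u_ref
= 0.537 / 0.0313
= 17.1565

17.1565


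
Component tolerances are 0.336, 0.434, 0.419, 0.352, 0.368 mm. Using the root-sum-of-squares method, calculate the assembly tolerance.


RSS = sqrt(0.336^2 + 0.434^2 + 0.419^2 + 0.352^2 + 0.368^2)
= sqrt(0.736141)
= 0.8580

0.8580


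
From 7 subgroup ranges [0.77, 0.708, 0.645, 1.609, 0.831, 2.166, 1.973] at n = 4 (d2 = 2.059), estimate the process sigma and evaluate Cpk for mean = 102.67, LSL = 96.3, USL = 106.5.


R_bar = (0.77 + 0.708 + 0.645 + 1.609 + 0.831 + 2.166 + 1.973) / 7 = 1.2431429
sigma = R_bar / d2 = 1.2431429 / 2.059 = 0.60376051
Cp = (USL - LSL)/(6*sigma) = (106.5 - 96.3)/(6*0.60376051) = 2.8157
Cpu = (106.5 - 102.67)/(3*0.60376051) = 2.1145
Cpl = (102.67 - 96.3)/(3*0.60376051) = 3.5168
Cpk = min(Cpu, Cpl) = 2.1145

2.1145


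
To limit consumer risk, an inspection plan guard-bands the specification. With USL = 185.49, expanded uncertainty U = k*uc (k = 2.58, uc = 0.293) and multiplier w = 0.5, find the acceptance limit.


U = k * uc = 2.58 * 0.293 = 0.75594
guard band g = w * U = 0.5 * 0.75594 = 0.37797
AL = USL - g = 185.49 - 0.37797
AL = 185.1120

185.1120


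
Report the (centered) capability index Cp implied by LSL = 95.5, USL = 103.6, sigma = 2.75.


Cp = (USL - LSL) / (6 * sigma)
= (103.6 - 95.5) / (6 * 2.75)
= 8.1000 / 16.5000
= 0.4909

0.4909


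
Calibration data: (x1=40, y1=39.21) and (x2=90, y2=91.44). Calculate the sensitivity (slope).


slope = (y2 - y1) / (x2 - x1)
= (91.44 - 39.21) / (90 - 40)
= 52.2300 / 50
= 1.0446

1.0446


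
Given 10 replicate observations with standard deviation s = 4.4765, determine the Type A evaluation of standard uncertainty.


u_A = s / sqrt(n)
u_A = 4.4765 / sqrt(10)
u_A = 4.4765 / 3.1622777
u_A = 1.4156

1.4156


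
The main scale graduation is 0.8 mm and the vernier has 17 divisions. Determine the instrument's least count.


LC = MSD / n_div
= 0.8 / 17
= 0.0471

0.0471


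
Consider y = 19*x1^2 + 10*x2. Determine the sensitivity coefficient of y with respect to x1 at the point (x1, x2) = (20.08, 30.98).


y = 19*x1^2 + 10*x2
dy/dx1 = 2*19*x1
Evaluate at x1 = 20.08: c1 = 38 * 20.08
c1 = 763.0400

763.0400


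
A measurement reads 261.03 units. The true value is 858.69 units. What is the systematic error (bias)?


Systematic error = measured - true
= 261.03 - 858.69
= -597.6600

-597.6600


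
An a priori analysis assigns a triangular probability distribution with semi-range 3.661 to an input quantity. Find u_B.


u_B = half_width / sqrt(6)
u_B = 3.661 / 2.4494897
u_B = 1.4946

1.4946


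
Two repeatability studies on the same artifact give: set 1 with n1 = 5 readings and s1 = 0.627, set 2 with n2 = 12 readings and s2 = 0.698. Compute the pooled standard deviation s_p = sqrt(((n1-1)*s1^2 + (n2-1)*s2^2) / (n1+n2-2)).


s_p = sqrt(((n1-1)*s1^2 + (n2-1)*s2^2) / (n1+n2-2))
numerator = (5-1)*0.627^2 + (12-1)*0.698^2 = 1.572516 + 5.359244 = 6.93176
denominator = 5 + 12 - 2 = 15
s_p^2 = 6.93176 / 15 = 0.46211733
s_p = sqrt(0.46211733) = 0.6798

0.6798


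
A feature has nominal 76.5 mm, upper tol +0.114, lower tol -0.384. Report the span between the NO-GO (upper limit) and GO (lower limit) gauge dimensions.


GO = nominal - lower_tol (smallest hole = maximum material condition)
GO = 76.5 - 0.384 = 76.116
NO-GO = nominal + upper_tol (largest hole = least material condition)
NO-GO = 76.5 + 0.114 = 76.614
spread = NO-GO - GO = 76.614 - 76.116 = 0.4980

0.4980


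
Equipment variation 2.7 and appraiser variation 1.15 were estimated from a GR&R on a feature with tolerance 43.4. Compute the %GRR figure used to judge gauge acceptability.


GRR = sqrt(EV^2 + AV^2) = sqrt(2.7^2 + 1.15^2) = 2.9347061
%GRR = GRR / tol * 100 = 2.9347061 / 43.4 * 100
%GRR = 6.7620

6.7620


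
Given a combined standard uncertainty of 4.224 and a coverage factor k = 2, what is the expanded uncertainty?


U = k * uc
U = 2 * 4.224
U = 8.4480

8.4480


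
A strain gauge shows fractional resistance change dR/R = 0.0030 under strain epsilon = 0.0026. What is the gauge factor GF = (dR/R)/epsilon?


GF = (dR/R) / epsilon
= 0.0030 / 0.0026
= 1.1538

1.1538


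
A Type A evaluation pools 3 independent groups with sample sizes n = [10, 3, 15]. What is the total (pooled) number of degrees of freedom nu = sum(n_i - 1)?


nu = sum_i (n_i - 1)
nu = ((10 - 1) + (3 - 1) + (15 - 1))
nu = 9 + 2 + 14
nu = 25

25


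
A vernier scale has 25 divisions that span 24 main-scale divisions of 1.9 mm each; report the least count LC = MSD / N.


LC = MSD / n_div
= 1.9 / 25
= 0.0760

0.0760


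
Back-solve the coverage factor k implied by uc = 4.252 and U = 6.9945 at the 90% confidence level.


k = U / uc
k = 6.9945 / 4.252
k = 1.645

1.645


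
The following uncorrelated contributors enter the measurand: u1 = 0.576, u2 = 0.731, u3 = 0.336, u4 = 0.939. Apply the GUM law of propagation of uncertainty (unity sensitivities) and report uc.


uc = sqrt(0.576^2 + 0.731^2 + 0.336^2 + 0.939^2)
uc = sqrt(1.860754)
uc = 1.3641

1.3641


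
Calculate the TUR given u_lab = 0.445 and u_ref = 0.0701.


TUR = u_lab / u_ref
= 0.445 / 0.0701
= 6.3481

6.3481


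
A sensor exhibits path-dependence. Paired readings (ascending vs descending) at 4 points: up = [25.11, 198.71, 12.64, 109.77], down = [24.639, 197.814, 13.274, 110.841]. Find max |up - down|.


|25.11 - 24.639| = 0.4710
|198.71 - 197.814| = 0.8960
|12.64 - 13.274| = 0.6340
|109.77 - 110.841| = 1.0710
hysteresis = max(diffs) = 1.0710

1.0710


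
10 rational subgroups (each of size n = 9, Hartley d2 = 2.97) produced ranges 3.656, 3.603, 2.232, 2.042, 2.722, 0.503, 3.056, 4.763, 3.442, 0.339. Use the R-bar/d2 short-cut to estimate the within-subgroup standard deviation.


R_bar = (3.656 + 3.603 + 2.232 + 2.042 + 2.722 + 0.503 + 3.056 + 4.763 + 3.442 + 0.339) / 10
R_bar = 26.358 / 10 = 2.6358
sigma_hat = R_bar / d2 = 2.6358 / 2.97 = 0.8875

0.8875


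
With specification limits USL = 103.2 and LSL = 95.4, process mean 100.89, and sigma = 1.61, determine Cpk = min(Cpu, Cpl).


Cpu = (USL - mean) / (3*sigma) = (103.2 - 100.89) / (3*1.61) = 0.4783
Cpl = (mean - LSL) / (3*sigma) = (100.89 - 95.4) / (3*1.61) = 1.1366
Cpk = min(Cpu, Cpl) = 0.4783

0.4783


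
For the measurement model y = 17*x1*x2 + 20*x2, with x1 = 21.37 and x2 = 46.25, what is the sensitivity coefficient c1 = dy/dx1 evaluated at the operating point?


y = 17*x1*x2 + 20*x2
dy/dx1 = 17*x2
Evaluate at x2 = 46.25: c1 = 17 * 46.25
c1 = 786.2500

786.2500


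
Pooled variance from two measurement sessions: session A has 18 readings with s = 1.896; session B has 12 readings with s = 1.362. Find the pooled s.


s_p = sqrt(((n1-1)*s1^2 + (n2-1)*s2^2) / (n1+n2-2))
numerator = (18-1)*1.896^2 + (12-1)*1.362^2 = 61.111872 + 20.405484 = 81.517356
denominator = 18 + 12 - 2 = 28
s_p^2 = 81.517356 / 28 = 2.9113341
s_p = sqrt(2.9113341) = 1.7063

1.7063


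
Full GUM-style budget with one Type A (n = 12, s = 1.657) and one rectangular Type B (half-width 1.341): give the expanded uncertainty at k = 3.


u_A = s / sqrt(n) = 1.657 / sqrt(12) = 0.4783347
u_B = half_width / sqrt(3) = 1.341 / sqrt(3) = 0.77422671
uc = sqrt(u_A^2 + u_B^2) = sqrt(0.4783347^2 + 0.77422671^2) = 0.91007202
U = k * uc = 3 * 0.91007202
U = 2.7302

2.7302


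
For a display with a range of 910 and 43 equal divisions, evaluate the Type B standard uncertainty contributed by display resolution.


resolution = range / divisions
resolution = 910 / 43 = 21.162791
u_res = resolution / (2*sqrt(3))
u_res = 21.162791 / 3.4641016
u_res = 6.1092

6.1092


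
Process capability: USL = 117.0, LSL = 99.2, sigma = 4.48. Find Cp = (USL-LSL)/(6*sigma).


Cp = (USL - LSL) / (6 * sigma)
= (117.0 - 99.2) / (6 * 4.48)
= 17.8000 / 26.8800
= 0.6622

0.6622


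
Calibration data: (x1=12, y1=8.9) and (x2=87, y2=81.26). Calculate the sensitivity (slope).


slope = (y2 - y1) / (x2 - x1)
= (81.26 - 8.9) / (87 - 12)
= 72.3600 / 75
= 0.9648

0.9648


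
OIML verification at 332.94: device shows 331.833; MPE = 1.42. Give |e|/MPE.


e = indication - reference = 331.833 - 332.94 = -1.1070
|e| = 1.1070
ratio = |e| / MPE = 1.1070 / 1.42
ratio = 0.7796

0.7796


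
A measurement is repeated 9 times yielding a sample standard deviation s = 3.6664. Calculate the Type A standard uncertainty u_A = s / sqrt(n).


u_A = s / sqrt(n)
u_A = 3.6664 / sqrt(9)
u_A = 3.6664 / 3
u_A = 1.2221

1.2221


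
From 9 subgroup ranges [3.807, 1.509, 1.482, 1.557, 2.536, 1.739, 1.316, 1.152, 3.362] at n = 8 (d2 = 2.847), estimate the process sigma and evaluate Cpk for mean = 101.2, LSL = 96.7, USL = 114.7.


R_bar = (3.807 + 1.509 + 1.482 + 1.557 + 2.536 + 1.739 + 1.316 + 1.152 + 3.362) / 9 = 2.0511111
sigma = R_bar / d2 = 2.0511111 / 2.847 = 0.72044647
Cp = (USL - LSL)/(6*sigma) = (114.7 - 96.7)/(6*0.72044647) = 4.1641
Cpu = (114.7 - 101.2)/(3*0.72044647) = 6.2461
Cpl = (101.2 - 96.7)/(3*0.72044647) = 2.0820
Cpk = min(Cpu, Cpl) = 2.0820

2.0820


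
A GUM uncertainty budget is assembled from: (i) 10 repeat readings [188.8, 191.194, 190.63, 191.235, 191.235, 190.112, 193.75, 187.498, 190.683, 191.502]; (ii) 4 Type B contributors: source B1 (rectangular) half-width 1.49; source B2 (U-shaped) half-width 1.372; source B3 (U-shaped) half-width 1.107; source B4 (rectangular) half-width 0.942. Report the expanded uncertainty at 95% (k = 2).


mean = (188.8 + 191.194 + 190.63 + 191.235 + 191.235 + 190.112 + 193.75 + 187.498 + 190.683 + 191.502) / 10 = 190.6639
s = sqrt(sum((x - mean)^2)/(n-1)) = 1.6654294
u_A = s / sqrt(n) = 1.6654294 / sqrt(10) = 0.52665502
u_B1 = 1.49 / sqrt(3) = 0.8602519
u_B2 = 1.372 / sqrt(2) = 0.9701505
u_B3 = 1.107 / sqrt(2) = 0.78276721
u_B4 = 0.942 / sqrt(3) = 0.54386395
uc = sqrt(0.52665502^2 + 0.8602519^2 + 0.9701505^2 + 0.78276721^2 + 0.54386395^2) = 1.6932523
U = k * uc = 2 * 1.6932523
U = 3.3865

3.3865


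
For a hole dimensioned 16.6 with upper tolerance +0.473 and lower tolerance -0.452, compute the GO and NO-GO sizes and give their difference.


GO = nominal - lower_tol (smallest hole = maximum material condition)
GO = 16.6 - 0.452 = 16.148
NO-GO = nominal + upper_tol (largest hole = least material condition)
NO-GO = 16.6 + 0.473 = 17.073
spread = NO-GO - GO = 17.073 - 16.148 = 0.9250

0.9250


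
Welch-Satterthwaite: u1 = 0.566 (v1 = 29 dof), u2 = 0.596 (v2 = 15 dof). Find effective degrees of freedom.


uc = sqrt(u1^2 + u2^2) = sqrt(0.566^2 + 0.596^2) = 0.82193187
v_eff = uc^4 / (u1^4/v1 + u2^4/v2)
= 0.82193187^4 / (0.566^4/29 + 0.596^4/15)
= 0.45639753 / 0.011950789
v_eff = 38.1897

38.1897


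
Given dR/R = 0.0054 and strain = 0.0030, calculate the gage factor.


GF = (dR/R) / epsilon
= 0.0054 / 0.0030
= 1.8000

1.8000


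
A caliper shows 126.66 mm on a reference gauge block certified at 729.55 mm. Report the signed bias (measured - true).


Systematic error = measured - true
= 126.66 - 729.55
= -602.8900

-602.8900


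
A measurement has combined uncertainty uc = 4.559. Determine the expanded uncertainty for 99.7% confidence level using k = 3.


U = k * uc
U = 3 * 4.559
U = 13.6770

13.6770


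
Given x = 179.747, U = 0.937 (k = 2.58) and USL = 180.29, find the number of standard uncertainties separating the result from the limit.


u = U / k = 0.937 / 2.58 = 0.36317829
margin = |USL - x| = |180.29 - 179.747| = 0.543
z = margin / u = 0.543 / 0.36317829
z = 1.4951

1.4951


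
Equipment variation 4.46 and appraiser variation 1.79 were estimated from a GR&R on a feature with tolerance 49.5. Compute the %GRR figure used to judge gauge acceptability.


GRR = sqrt(EV^2 + AV^2) = sqrt(4.46^2 + 1.79^2) = 4.8057986
%GRR = GRR / tol * 100 = 4.8057986 / 49.5 * 100
%GRR = 9.7087

9.7087


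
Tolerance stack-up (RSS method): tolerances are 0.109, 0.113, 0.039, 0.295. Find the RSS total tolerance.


RSS = sqrt(0.109^2 + 0.113^2 + 0.039^2 + 0.295^2)
= sqrt(0.113196)
= 0.3364

0.3364


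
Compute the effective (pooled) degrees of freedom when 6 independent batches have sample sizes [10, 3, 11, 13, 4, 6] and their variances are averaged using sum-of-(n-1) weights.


nu = sum_i (n_i - 1)
nu = ((10 - 1) + (3 - 1) + (11 - 1) + (13 - 1) + (4 - 1) + (6 - 1))
nu = 9 + 2 + 10 + 12 + 3 + 5
nu = 41

41


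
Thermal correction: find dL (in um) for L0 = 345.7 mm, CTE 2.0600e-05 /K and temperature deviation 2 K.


dL = L * alpha * dT
= 345.7 * 2.0600e-05 * 2
= 0.0142428 mm
dL_um = 0.0142428 * 1000 = 14.2428 um

14.2428


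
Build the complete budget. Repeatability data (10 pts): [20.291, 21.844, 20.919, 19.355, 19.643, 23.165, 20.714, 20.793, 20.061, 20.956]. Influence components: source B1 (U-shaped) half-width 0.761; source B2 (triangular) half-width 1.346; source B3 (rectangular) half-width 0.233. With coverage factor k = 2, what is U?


mean = (20.291 + 21.844 + 20.919 + 19.355 + 19.643 + 23.165 + 20.714 + 20.793 + 20.061 + 20.956) / 10 = 20.7741
s = sqrt(sum((x - mean)^2)/(n-1)) = 1.1032412
u_A = s / sqrt(n) = 1.1032412 / sqrt(10) = 0.3488755
u_B1 = 0.761 / sqrt(2) = 0.53810826
u_B2 = 1.346 / sqrt(6) = 0.5495022
u_B3 = 0.233 / sqrt(3) = 0.13452261
uc = sqrt(0.3488755^2 + 0.53810826^2 + 0.5495022^2 + 0.13452261^2) = 0.85517461
U = k * uc = 2 * 0.85517461
U = 1.7103

1.7103


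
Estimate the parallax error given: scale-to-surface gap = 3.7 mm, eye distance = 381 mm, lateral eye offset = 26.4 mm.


error = h * offset / d
= 3.7 * 26.4 / 381
= 0.2564

0.2564


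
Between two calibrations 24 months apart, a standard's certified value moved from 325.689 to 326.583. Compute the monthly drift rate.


rate = (v2 - v1) / months
= (326.583 - 325.689) / 24
= 0.8940 / 24
= 0.0373

0.0373


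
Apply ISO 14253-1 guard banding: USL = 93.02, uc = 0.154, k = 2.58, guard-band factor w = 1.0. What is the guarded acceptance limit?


U = k * uc = 2.58 * 0.154 = 0.39732
guard band g = w * U = 1.0 * 0.39732 = 0.39732
AL = USL - g = 93.02 - 0.39732
AL = 92.6227

92.6227


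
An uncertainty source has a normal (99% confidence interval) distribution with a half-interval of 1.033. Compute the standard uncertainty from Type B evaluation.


u_B = half_width / 2.576
u_B = 1.033 / 2.576
u_B = 0.4010

0.4010


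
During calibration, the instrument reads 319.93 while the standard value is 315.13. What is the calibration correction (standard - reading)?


Correction = standard - reading
= 315.13 - 319.93
= -4.8000

-4.8000


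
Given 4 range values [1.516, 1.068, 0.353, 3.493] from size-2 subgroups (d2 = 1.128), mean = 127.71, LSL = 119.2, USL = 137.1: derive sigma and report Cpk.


R_bar = (1.516 + 1.068 + 0.353 + 3.493) / 4 = 1.6075
sigma = R_bar / d2 = 1.6075 / 1.128 = 1.4250887
Cp = (USL - LSL)/(6*sigma) = (137.1 - 119.2)/(6*1.4250887) = 2.0934
Cpu = (137.1 - 127.71)/(3*1.4250887) = 2.1964
Cpl = (127.71 - 119.2)/(3*1.4250887) = 1.9905
Cpk = min(Cpu, Cpl) = 1.9905

1.9905


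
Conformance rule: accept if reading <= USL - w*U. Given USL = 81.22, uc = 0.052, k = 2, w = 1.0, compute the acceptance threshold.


U = k * uc = 2 * 0.052 = 0.104
guard band g = w * U = 1.0 * 0.104 = 0.104
AL = USL - g = 81.22 - 0.104
AL = 81.1160

81.1160


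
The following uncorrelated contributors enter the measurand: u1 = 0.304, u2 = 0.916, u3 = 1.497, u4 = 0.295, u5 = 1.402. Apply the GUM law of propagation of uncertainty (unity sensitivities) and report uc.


uc = sqrt(0.304^2 + 0.916^2 + 1.497^2 + 0.295^2 + 1.402^2)
uc = sqrt(5.22511)
uc = 2.2858

2.2858


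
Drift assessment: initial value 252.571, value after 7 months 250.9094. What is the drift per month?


rate = (v2 - v1) / months
= (250.9094 - 252.571) / 7
= -1.6616 / 7
= -0.2374

-0.2374


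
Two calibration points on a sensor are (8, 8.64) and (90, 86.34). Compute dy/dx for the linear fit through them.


slope = (y2 - y1) / (x2 - x1)
= (86.34 - 8.64) / (90 - 8)
= 77.7000 / 82
= 0.9476

0.9476


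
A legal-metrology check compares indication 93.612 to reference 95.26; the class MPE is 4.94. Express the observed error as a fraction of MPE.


e = indication - reference = 93.612 - 95.26 = -1.6480
|e| = 1.6480
ratio = |e| / MPE = 1.6480 / 4.94
ratio = 0.3336

0.3336


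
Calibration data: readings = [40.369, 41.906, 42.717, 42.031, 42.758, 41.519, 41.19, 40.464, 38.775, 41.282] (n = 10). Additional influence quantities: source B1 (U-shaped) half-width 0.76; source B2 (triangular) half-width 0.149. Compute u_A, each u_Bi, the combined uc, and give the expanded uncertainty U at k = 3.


mean = (40.369 + 41.906 + 42.717 + 42.031 + 42.758 + 41.519 + 41.19 + 40.464 + 38.775 + 41.282) / 10 = 41.3011
s = sqrt(sum((x - mean)^2)/(n-1)) = 1.2035551
u_A = s / sqrt(n) = 1.2035551 / sqrt(10) = 0.38059754
u_B1 = 0.76 / sqrt(2) = 0.53740115
u_B2 = 0.149 / sqrt(6) = 0.060828995
uc = sqrt(0.38059754^2 + 0.53740115^2 + 0.060828995^2) = 0.66132794
U = k * uc = 3 * 0.66132794
U = 1.9840

1.9840


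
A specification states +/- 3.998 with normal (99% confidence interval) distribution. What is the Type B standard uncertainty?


u_B = half_width / 2.576
u_B = 3.998 / 2.576
u_B = 1.5520

1.5520


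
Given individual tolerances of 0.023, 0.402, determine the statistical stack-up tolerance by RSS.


RSS = sqrt(0.023^2 + 0.402^2)
= sqrt(0.162133)
= 0.4027

0.4027


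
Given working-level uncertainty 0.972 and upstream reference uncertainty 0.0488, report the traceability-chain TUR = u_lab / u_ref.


TUR = u_lab / u_ref
= 0.972 / 0.0488
= 19.9180

19.9180


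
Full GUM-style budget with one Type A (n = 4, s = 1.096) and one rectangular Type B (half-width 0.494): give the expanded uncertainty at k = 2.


u_A = s / sqrt(n) = 1.096 / sqrt(4) = 0.548
u_B = half_width / sqrt(3) = 0.494 / sqrt(3) = 0.28521103
uc = sqrt(u_A^2 + u_B^2) = sqrt(0.548^2 + 0.28521103^2) = 0.61777774
U = k * uc = 2 * 0.61777774
U = 1.2356

1.2356


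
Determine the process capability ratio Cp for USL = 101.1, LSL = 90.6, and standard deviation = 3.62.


Cp = (USL - LSL) / (6 * sigma)
= (101.1 - 90.6) / (6 * 3.62)
= 10.5000 / 21.7200
= 0.4834

0.4834


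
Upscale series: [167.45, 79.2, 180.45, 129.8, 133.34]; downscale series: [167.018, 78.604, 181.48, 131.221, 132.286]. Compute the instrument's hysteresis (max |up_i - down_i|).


|167.45 - 167.018| = 0.4320
|79.2 - 78.604| = 0.5960
|180.45 - 181.48| = 1.0300
|129.8 - 131.221| = 1.4210
|133.34 - 132.286| = 1.0540
hysteresis = max(diffs) = 1.4210

1.4210


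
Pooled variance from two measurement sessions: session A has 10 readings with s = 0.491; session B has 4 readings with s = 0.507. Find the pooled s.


s_p = sqrt(((n1-1)*s1^2 + (n2-1)*s2^2) / (n1+n2-2))
numerator = (10-1)*0.491^2 + (4-1)*0.507^2 = 2.169729 + 0.771147 = 2.940876
denominator = 10 + 4 - 2 = 12
s_p^2 = 2.940876 / 12 = 0.245073
s_p = sqrt(0.245073) = 0.4950

0.4950


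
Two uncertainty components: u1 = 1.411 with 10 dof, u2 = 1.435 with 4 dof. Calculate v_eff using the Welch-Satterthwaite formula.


uc = sqrt(u1^2 + u2^2) = sqrt(1.411^2 + 1.435^2) = 2.0124975
v_eff = uc^4 / (u1^4/v1 + u2^4/v2)
= 2.0124975^4 / (1.411^4/10 + 1.435^4/4)
= 16.403684 / 1.4564785
v_eff = 11.2626

11.2626


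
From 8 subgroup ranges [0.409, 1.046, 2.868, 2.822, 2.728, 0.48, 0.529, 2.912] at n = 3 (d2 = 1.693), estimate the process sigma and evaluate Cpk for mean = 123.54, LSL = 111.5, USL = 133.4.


R_bar = (0.409 + 1.046 + 2.868 + 2.822 + 2.728 + 0.48 + 0.529 + 2.912) / 8 = 1.72425
sigma = R_bar / d2 = 1.72425 / 1.693 = 1.0184584
Cp = (USL - LSL)/(6*sigma) = (133.4 - 111.5)/(6*1.0184584) = 3.5838
Cpu = (133.4 - 123.54)/(3*1.0184584) = 3.2271
Cpl = (123.54 - 111.5)/(3*1.0184584) = 3.9406
Cpk = min(Cpu, Cpl) = 3.2271

3.2271


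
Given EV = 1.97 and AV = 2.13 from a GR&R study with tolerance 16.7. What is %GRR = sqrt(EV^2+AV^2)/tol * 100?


GRR = sqrt(EV^2 + AV^2) = sqrt(1.97^2 + 2.13^2) = 2.9013445
%GRR = GRR / tol * 100 = 2.9013445 / 16.7 * 100
%GRR = 17.3733

17.3733


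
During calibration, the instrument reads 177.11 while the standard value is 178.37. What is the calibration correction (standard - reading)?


Correction = standard - reading
= 178.37 - 177.11
= 1.2600

1.2600


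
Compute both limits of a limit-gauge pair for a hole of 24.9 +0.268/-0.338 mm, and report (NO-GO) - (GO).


GO = nominal - lower_tol (smallest hole = maximum material condition)
GO = 24.9 - 0.338 = 24.562
NO-GO = nominal + upper_tol (largest hole = least material condition)
NO-GO = 24.9 + 0.268 = 25.168
spread = NO-GO - GO = 25.168 - 24.562 = 0.6060

0.6060


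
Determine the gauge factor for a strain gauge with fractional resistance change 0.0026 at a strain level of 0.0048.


GF = (dR/R) / epsilon
= 0.0026 / 0.0048
= 0.5417

0.5417


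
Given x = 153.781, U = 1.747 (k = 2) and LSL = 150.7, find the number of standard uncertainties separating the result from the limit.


u = U / k = 1.747 / 2 = 0.8735
margin = |LSL - x| = |150.7 - 153.781| = 3.081
z = margin / u = 3.081 / 0.8735
z = 3.5272

3.5272


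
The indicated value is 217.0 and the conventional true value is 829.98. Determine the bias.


Systematic error = measured - true
= 217.0 - 829.98
= -612.9800

-612.9800


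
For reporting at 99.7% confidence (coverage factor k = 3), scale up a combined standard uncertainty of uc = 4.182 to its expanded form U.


U = k * uc
U = 3 * 4.182
U = 12.5460

12.5460


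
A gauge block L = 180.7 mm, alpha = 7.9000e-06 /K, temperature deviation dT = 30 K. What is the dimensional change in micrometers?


dL = L * alpha * dT
= 180.7 * 7.9000e-06 * 30
= 0.0428259 mm
dL_um = 0.0428259 * 1000 = 42.8259 um

42.8259


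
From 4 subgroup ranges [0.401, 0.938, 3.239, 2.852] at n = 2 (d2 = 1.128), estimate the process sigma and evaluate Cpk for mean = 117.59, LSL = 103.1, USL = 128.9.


R_bar = (0.401 + 0.938 + 3.239 + 2.852) / 4 = 1.8575
sigma = R_bar / d2 = 1.8575 / 1.128 = 1.6467199
Cp = (USL - LSL)/(6*sigma) = (128.9 - 103.1)/(6*1.6467199) = 2.6113
Cpu = (128.9 - 117.59)/(3*1.6467199) = 2.2894
Cpl = (117.59 - 103.1)/(3*1.6467199) = 2.9331
Cpk = min(Cpu, Cpl) = 2.2894

2.2894


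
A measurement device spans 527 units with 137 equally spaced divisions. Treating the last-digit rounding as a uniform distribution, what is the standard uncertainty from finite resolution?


resolution = range / divisions
resolution = 527 / 137 = 3.8467153
u_res = resolution / (2*sqrt(3))
u_res = 3.8467153 / 3.4641016
u_res = 1.1105

1.1105


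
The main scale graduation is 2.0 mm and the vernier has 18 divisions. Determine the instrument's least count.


LC = MSD / n_div
= 2.0 / 18
= 0.1111

0.1111


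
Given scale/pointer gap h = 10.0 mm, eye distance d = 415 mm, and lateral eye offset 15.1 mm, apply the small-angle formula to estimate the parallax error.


error = h * offset / d
= 10.0 * 15.1 / 415
= 0.3639

0.3639


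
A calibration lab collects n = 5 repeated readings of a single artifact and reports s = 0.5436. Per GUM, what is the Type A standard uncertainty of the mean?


u_A = s / sqrt(n)
u_A = 0.5436 / sqrt(5)
u_A = 0.5436 / 2.236068
u_A = 0.2431

0.2431


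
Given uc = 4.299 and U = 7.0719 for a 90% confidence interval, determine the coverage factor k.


k = U / uc
k = 7.0719 / 4.299
k = 1.645

1.645


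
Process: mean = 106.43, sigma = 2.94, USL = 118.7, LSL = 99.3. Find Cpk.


Cpu = (USL - mean) / (3*sigma) = (118.7 - 106.43) / (3*2.94) = 1.3912
Cpl = (mean - LSL) / (3*sigma) = (106.43 - 99.3) / (3*2.94) = 0.8084
Cpk = min(Cpu, Cpl) = 0.8084

0.8084


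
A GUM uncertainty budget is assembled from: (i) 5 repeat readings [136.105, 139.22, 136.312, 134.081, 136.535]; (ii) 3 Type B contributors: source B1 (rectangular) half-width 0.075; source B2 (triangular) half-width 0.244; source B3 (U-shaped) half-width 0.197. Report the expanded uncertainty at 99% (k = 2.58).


mean = (136.105 + 139.22 + 136.312 + 134.081 + 136.535) / 5 = 136.4506
s = sqrt(sum((x - mean)^2)/(n-1)) = 1.8323723
u_A = s / sqrt(n) = 1.8323723 / sqrt(5) = 0.8194618
u_B1 = 0.075 / sqrt(3) = 0.04330127
u_B2 = 0.244 / sqrt(6) = 0.099612583
u_B3 = 0.197 / sqrt(2) = 0.13930004
uc = sqrt(0.8194618^2 + 0.04330127^2 + 0.099612583^2 + 0.13930004^2) = 0.83828385
U = k * uc = 2.58 * 0.83828385
U = 2.1628

2.1628


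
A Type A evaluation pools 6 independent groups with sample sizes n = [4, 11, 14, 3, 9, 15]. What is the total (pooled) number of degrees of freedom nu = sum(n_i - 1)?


nu = sum_i (n_i - 1)
nu = ((4 - 1) + (11 - 1) + (14 - 1) + (3 - 1) + (9 - 1) + (15 - 1))
nu = 3 + 10 + 13 + 2 + 8 + 14
nu = 50

50


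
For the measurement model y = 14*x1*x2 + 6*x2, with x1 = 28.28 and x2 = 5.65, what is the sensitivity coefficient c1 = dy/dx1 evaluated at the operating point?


y = 14*x1*x2 + 6*x2
dy/dx1 = 14*x2
Evaluate at x2 = 5.65: c1 = 14 * 5.65
c1 = 79.1000

79.1000


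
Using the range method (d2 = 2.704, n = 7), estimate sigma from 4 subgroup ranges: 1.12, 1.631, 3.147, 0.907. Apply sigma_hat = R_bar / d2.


R_bar = (1.12 + 1.631 + 3.147 + 0.907) / 4
R_bar = 6.805 / 4 = 1.70125
sigma_hat = R_bar / d2 = 1.70125 / 2.704 = 0.6292

0.6292


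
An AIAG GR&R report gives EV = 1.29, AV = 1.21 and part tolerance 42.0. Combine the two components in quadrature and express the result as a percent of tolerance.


GRR = sqrt(EV^2 + AV^2) = sqrt(1.29^2 + 1.21^2) = 1.7686718
%GRR = GRR / tol * 100 = 1.7686718 / 42.0 * 100
%GRR = 4.2111

4.2111


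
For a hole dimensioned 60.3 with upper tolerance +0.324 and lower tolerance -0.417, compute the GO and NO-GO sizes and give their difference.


GO = nominal - lower_tol (smallest hole = maximum material condition)
GO = 60.3 - 0.417 = 59.883
NO-GO = nominal + upper_tol (largest hole = least material condition)
NO-GO = 60.3 + 0.324 = 60.624
spread = NO-GO - GO = 60.624 - 59.883 = 0.7410

0.7410


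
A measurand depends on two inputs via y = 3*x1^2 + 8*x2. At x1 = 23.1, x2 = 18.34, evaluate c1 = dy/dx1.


y = 3*x1^2 + 8*x2
dy/dx1 = 2*3*x1
Evaluate at x1 = 23.1: c1 = 6 * 23.1
c1 = 138.6000

138.6000


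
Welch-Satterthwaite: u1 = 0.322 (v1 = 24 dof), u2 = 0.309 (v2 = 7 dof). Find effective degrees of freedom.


uc = sqrt(u1^2 + u2^2) = sqrt(0.322^2 + 0.309^2) = 0.44627906
v_eff = uc^4 / (u1^4/v1 + u2^4/v2)
= 0.44627906^4 / (0.322^4/24 + 0.309^4/7)
= 0.039666697 / 0.0017503066
v_eff = 22.6627

22.6627


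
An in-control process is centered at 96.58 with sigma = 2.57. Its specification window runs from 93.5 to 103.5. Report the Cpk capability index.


Cpu = (USL - mean) / (3*sigma) = (103.5 - 96.58) / (3*2.57) = 0.8975
Cpl = (mean - LSL) / (3*sigma) = (96.58 - 93.5) / (3*2.57) = 0.3995
Cpk = min(Cpu, Cpl) = 0.3995

0.3995


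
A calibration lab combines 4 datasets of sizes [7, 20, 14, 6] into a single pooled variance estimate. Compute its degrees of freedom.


nu = sum_i (n_i - 1)
nu = ((7 - 1) + (20 - 1) + (14 - 1) + (6 - 1))
nu = 6 + 19 + 13 + 5
nu = 43

43


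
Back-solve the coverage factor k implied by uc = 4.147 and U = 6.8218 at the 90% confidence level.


k = U / uc
k = 6.8218 / 4.147
k = 1.645

1.645


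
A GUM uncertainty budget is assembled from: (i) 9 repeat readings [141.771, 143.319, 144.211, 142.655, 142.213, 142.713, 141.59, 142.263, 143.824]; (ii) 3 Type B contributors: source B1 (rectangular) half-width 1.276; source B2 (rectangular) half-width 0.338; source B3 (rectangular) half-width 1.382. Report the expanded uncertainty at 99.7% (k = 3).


mean = (141.771 + 143.319 + 144.211 + 142.655 + 142.213 + 142.713 + 141.59 + 142.263 + 143.824) / 9 = 142.7287778
s = sqrt(sum((x - mean)^2)/(n-1)) = 0.89775258
u_A = s / sqrt(n) = 0.89775258 / sqrt(9) = 0.29925086
u_B1 = 1.276 / sqrt(3) = 0.73669894
u_B2 = 0.338 / sqrt(3) = 0.19514439
u_B3 = 1.382 / sqrt(3) = 0.79789807
uc = sqrt(0.29925086^2 + 0.73669894^2 + 0.19514439^2 + 0.79789807^2) = 1.1432406
U = k * uc = 3 * 1.1432406
U = 3.4297

3.4297


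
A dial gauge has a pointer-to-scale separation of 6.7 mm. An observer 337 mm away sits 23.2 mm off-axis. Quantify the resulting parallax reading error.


error = h * offset / d
= 6.7 * 23.2 / 337
= 0.4612

0.4612


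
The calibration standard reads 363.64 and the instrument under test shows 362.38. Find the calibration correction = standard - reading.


Correction = standard - reading
= 363.64 - 362.38
= 1.2600

1.2600


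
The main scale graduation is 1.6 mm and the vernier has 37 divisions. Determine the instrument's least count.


LC = MSD / n_div
= 1.6 / 37
= 0.0432

0.0432


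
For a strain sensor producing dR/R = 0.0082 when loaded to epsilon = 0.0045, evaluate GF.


GF = (dR/R) / epsilon
= 0.0082 / 0.0045
= 1.8222

1.8222


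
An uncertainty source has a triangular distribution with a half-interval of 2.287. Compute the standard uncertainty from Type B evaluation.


u_B = half_width / sqrt(6)
u_B = 2.287 / 2.4494897
u_B = 0.9337

0.9337


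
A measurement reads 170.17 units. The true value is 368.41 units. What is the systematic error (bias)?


Systematic error = measured - true
= 170.17 - 368.41
= -198.2400

-198.2400


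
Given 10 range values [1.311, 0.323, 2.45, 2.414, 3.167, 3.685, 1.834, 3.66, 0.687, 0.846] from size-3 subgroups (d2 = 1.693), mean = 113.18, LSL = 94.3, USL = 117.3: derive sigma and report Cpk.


R_bar = (1.311 + 0.323 + 2.45 + 2.414 + 3.167 + 3.685 + 1.834 + 3.66 + 0.687 + 0.846) / 10 = 2.0377
sigma = R_bar / d2 = 2.0377 / 1.693 = 1.2036031
Cp = (USL - LSL)/(6*sigma) = (117.3 - 94.3)/(6*1.2036031) = 3.1849
Cpu = (117.3 - 113.18)/(3*1.2036031) = 1.1410
Cpl = (113.18 - 94.3)/(3*1.2036031) = 5.2287
Cpk = min(Cpu, Cpl) = 1.1410

1.1410


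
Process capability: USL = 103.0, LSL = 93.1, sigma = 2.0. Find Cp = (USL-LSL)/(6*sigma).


Cp = (USL - LSL) / (6 * sigma)
= (103.0 - 93.1) / (6 * 2.0)
= 9.9000 / 12.0000
= 0.8250

0.8250


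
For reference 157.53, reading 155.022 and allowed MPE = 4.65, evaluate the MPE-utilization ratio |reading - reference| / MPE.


e = indication - reference = 155.022 - 157.53 = -2.5080
|e| = 2.5080
ratio = |e| / MPE = 2.5080 / 4.65
ratio = 0.5394

0.5394


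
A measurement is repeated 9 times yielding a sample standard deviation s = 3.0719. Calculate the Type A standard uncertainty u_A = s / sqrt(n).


u_A = s / sqrt(n)
u_A = 3.0719 / sqrt(9)
u_A = 3.0719 / 3
u_A = 1.0240

1.0240


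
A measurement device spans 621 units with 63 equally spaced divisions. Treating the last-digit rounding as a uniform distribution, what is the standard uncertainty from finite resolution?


resolution = range / divisions
resolution = 621 / 63 = 9.8571429
u_res = resolution / (2*sqrt(3))
u_res = 9.8571429 / 3.4641016
u_res = 2.8455

2.8455
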